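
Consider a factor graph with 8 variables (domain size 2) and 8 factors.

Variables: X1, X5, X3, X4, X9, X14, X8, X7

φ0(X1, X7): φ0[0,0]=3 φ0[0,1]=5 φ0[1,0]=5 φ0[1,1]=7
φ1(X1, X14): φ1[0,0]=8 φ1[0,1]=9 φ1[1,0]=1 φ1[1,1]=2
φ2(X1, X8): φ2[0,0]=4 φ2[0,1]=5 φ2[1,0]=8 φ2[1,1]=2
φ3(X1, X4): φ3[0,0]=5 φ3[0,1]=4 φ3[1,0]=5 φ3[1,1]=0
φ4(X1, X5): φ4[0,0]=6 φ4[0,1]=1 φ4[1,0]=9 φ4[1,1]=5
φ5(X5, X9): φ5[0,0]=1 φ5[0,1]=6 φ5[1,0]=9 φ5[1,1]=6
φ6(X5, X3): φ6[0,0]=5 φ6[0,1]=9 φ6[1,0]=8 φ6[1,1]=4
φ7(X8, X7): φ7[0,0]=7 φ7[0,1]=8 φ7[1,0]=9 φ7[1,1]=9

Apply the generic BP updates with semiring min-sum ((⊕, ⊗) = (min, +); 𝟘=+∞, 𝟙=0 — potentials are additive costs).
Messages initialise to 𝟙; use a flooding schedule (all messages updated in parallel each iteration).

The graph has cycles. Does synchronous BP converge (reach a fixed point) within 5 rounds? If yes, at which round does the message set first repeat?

NOT CONVERGED within 5 rounds

init: all messages = 𝟙 over 2 values
r1 m[φ0→X1] = [3, 5]
r1 m[φ0→X7] = [3, 5]
r1 m[φ1→X1] = [8, 1]
r1 m[φ1→X14] = [1, 2]
r1 m[φ2→X1] = [4, 2]
r1 m[φ2→X8] = [4, 2]
r1 m[φ3→X1] = [4, 0]
r1 m[φ3→X4] = [5, 0]
r1 m[φ4→X1] = [1, 5]
r1 m[φ4→X5] = [6, 1]
r1 m[φ5→X5] = [1, 6]
r1 m[φ5→X9] = [1, 6]
r1 m[φ6→X5] = [5, 4]
r1 m[φ6→X3] = [5, 4]
r1 m[φ7→X8] = [7, 9]
r1 m[φ7→X7] = [7, 8]
r1 m[X1→φ0] = [0, 0]
r1 m[X1→φ1] = [0, 0]
r1 m[X1→φ2] = [0, 0]
r1 m[X1→φ3] = [0, 0]
r1 m[X1→φ4] = [0, 0]
r1 m[X5→φ4] = [0, 0]
r1 m[X5→φ5] = [0, 0]
r1 m[X5→φ6] = [0, 0]
r1 m[X3→φ6] = [0, 0]
r1 m[X4→φ3] = [0, 0]
r1 m[X9→φ5] = [0, 0]
r1 m[X14→φ1] = [0, 0]
r1 m[X8→φ2] = [0, 0]
r1 m[X8→φ7] = [0, 0]
r1 m[X7→φ0] = [0, 0]
r1 m[X7→φ7] = [0, 0]
r2 m[φ0→X1] = [3, 5]
r2 m[φ0→X7] = [3, 5]
r2 m[φ1→X1] = [8, 1]
r2 m[φ1→X14] = [1, 2]
r2 m[φ2→X1] = [4, 2]
r2 m[φ2→X8] = [4, 2]
r2 m[φ3→X1] = [4, 0]
r2 m[φ3→X4] = [5, 0]
r2 m[φ4→X1] = [1, 5]
r2 m[φ4→X5] = [6, 1]
r2 m[φ5→X5] = [1, 6]
r2 m[φ5→X9] = [1, 6]
r2 m[φ6→X5] = [5, 4]
r2 m[φ6→X3] = [5, 4]
r2 m[φ7→X8] = [7, 9]
r2 m[φ7→X7] = [7, 8]
r2 m[X1→φ0] = [17, 8]
r2 m[X1→φ1] = [12, 12]
r2 m[X1→φ2] = [16, 11]
r2 m[X1→φ3] = [16, 13]
r2 m[X1→φ4] = [19, 8]
r2 m[X5→φ4] = [6, 10]
r2 m[X5→φ5] = [11, 5]
r2 m[X5→φ6] = [7, 7]
r2 m[X3→φ6] = [0, 0]
r2 m[X4→φ3] = [0, 0]
r2 m[X9→φ5] = [0, 0]
r2 m[X14→φ1] = [0, 0]
r2 m[X8→φ2] = [7, 9]
r2 m[X8→φ7] = [4, 2]
r2 m[X7→φ0] = [7, 8]
r2 m[X7→φ7] = [3, 5]
r3 m[φ0→X1] = [10, 12]
r3 m[φ0→X7] = [13, 15]
r3 m[φ1→X1] = [8, 1]
r3 m[φ1→X14] = [13, 14]
r3 m[φ2→X1] = [11, 11]
r3 m[φ2→X8] = [19, 13]
r3 m[φ3→X1] = [4, 0]
r3 m[φ3→X4] = [18, 13]
r3 m[φ4→X1] = [11, 15]
r3 m[φ4→X5] = [17, 13]
r3 m[φ5→X5] = [1, 6]
r3 m[φ5→X9] = [12, 11]
r3 m[φ6→X5] = [5, 4]
r3 m[φ6→X3] = [12, 11]
r3 m[φ7→X8] = [10, 12]
r3 m[φ7→X7] = [11, 11]
r3 m[X1→φ0] = [17, 8]
r3 m[X1→φ1] = [12, 12]
r3 m[X1→φ2] = [16, 11]
r3 m[X1→φ3] = [16, 13]
r3 m[X1→φ4] = [19, 8]
r3 m[X5→φ4] = [6, 10]
r3 m[X5→φ5] = [11, 5]
r3 m[X5→φ6] = [7, 7]
r3 m[X3→φ6] = [0, 0]
r3 m[X4→φ3] = [0, 0]
r3 m[X9→φ5] = [0, 0]
r3 m[X14→φ1] = [0, 0]
r3 m[X8→φ2] = [7, 9]
r3 m[X8→φ7] = [4, 2]
r3 m[X7→φ0] = [7, 8]
r3 m[X7→φ7] = [3, 5]
r4 m[φ0→X1] = [10, 12]
r4 m[φ0→X7] = [13, 15]
r4 m[φ1→X1] = [8, 1]
r4 m[φ1→X14] = [13, 14]
r4 m[φ2→X1] = [11, 11]
r4 m[φ2→X8] = [19, 13]
r4 m[φ3→X1] = [4, 0]
r4 m[φ3→X4] = [18, 13]
r4 m[φ4→X1] = [11, 15]
r4 m[φ4→X5] = [17, 13]
r4 m[φ5→X5] = [1, 6]
r4 m[φ5→X9] = [12, 11]
r4 m[φ6→X5] = [5, 4]
r4 m[φ6→X3] = [12, 11]
r4 m[φ7→X8] = [10, 12]
r4 m[φ7→X7] = [11, 11]
r4 m[X1→φ0] = [34, 27]
r4 m[X1→φ1] = [36, 38]
r4 m[X1→φ2] = [33, 28]
r4 m[X1→φ3] = [40, 39]
r4 m[X1→φ4] = [33, 24]
r4 m[X5→φ4] = [6, 10]
r4 m[X5→φ5] = [22, 17]
r4 m[X5→φ6] = [18, 19]
r4 m[X3→φ6] = [0, 0]
r4 m[X4→φ3] = [0, 0]
r4 m[X9→φ5] = [0, 0]
r4 m[X14→φ1] = [0, 0]
r4 m[X8→φ2] = [10, 12]
r4 m[X8→φ7] = [19, 13]
r4 m[X7→φ0] = [11, 11]
r4 m[X7→φ7] = [13, 15]
r5 m[φ0→X1] = [14, 16]
r5 m[φ0→X7] = [32, 34]
r5 m[φ1→X1] = [8, 1]
r5 m[φ1→X14] = [39, 40]
r5 m[φ2→X1] = [14, 14]
r5 m[φ2→X8] = [36, 30]
r5 m[φ3→X1] = [4, 0]
r5 m[φ3→X4] = [44, 39]
r5 m[φ4→X1] = [11, 15]
r5 m[φ4→X5] = [33, 29]
r5 m[φ5→X5] = [1, 6]
r5 m[φ5→X9] = [23, 23]
r5 m[φ6→X5] = [5, 4]
r5 m[φ6→X3] = [23, 23]
r5 m[φ7→X8] = [20, 22]
r5 m[φ7→X7] = [22, 22]
r5 m[X1→φ0] = [34, 27]
r5 m[X1→φ1] = [36, 38]
r5 m[X1→φ2] = [33, 28]
r5 m[X1→φ3] = [40, 39]
r5 m[X1→φ4] = [33, 24]
r5 m[X5→φ4] = [6, 10]
r5 m[X5→φ5] = [22, 17]
r5 m[X5→φ6] = [18, 19]
r5 m[X3→φ6] = [0, 0]
r5 m[X4→φ3] = [0, 0]
r5 m[X9→φ5] = [0, 0]
r5 m[X14→φ1] = [0, 0]
r5 m[X8→φ2] = [10, 12]
r5 m[X8→φ7] = [19, 13]
r5 m[X7→φ0] = [11, 11]
r5 m[X7→φ7] = [13, 15]
no fixed point within 5 rounds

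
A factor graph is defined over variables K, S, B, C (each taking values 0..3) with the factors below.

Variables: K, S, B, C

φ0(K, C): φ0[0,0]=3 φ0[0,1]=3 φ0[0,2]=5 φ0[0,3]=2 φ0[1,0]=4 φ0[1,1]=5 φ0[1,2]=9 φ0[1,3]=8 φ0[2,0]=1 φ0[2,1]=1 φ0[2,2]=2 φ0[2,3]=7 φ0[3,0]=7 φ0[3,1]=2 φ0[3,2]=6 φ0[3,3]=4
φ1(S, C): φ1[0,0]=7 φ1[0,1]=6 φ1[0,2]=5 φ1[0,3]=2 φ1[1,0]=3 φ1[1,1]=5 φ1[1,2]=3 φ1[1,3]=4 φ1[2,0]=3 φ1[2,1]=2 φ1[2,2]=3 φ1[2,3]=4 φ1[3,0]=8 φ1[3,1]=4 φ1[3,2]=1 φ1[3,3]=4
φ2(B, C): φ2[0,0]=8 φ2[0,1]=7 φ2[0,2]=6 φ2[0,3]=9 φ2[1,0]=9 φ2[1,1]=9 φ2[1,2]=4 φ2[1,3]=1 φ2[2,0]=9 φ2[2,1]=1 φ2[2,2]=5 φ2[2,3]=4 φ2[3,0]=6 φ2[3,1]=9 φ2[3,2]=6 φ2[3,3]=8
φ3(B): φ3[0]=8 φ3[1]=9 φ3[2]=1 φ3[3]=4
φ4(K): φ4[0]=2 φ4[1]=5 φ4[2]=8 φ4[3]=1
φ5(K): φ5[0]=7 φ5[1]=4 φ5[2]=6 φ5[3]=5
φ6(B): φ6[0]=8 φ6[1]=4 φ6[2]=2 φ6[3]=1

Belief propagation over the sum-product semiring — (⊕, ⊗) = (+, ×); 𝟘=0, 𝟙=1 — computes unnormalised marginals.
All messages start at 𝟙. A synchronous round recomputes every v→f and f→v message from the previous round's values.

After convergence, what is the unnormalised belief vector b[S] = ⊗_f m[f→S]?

b[S] = [3997866, 3402658, 2916658, 3717984]

init: all messages = 𝟙 over 4 values
r1 m[φ0→K] = [13, 26, 11, 19]
r1 m[φ0→C] = [15, 11, 22, 21]
r1 m[φ1→S] = [20, 15, 12, 17]
r1 m[φ1→C] = [21, 17, 12, 14]
r1 m[φ2→B] = [30, 23, 19, 29]
r1 m[φ2→C] = [32, 26, 21, 22]
r1 m[φ3→B] = [8, 9, 1, 4]
r1 m[φ4→K] = [2, 5, 8, 1]
r1 m[φ5→K] = [7, 4, 6, 5]
r1 m[φ6→B] = [8, 4, 2, 1]
r1 m[K→φ0] = [1, 1, 1, 1]
r1 m[K→φ4] = [1, 1, 1, 1]
r1 m[K→φ5] = [1, 1, 1, 1]
r1 m[S→φ1] = [1, 1, 1, 1]
r1 m[B→φ2] = [1, 1, 1, 1]
r1 m[B→φ3] = [1, 1, 1, 1]
r1 m[B→φ6] = [1, 1, 1, 1]
r1 m[C→φ0] = [1, 1, 1, 1]
r1 m[C→φ1] = [1, 1, 1, 1]
r1 m[C→φ2] = [1, 1, 1, 1]
r2 m[φ0→K] = [13, 26, 11, 19]
r2 m[φ0→C] = [15, 11, 22, 21]
r2 m[φ1→S] = [20, 15, 12, 17]
r2 m[φ1→C] = [21, 17, 12, 14]
r2 m[φ2→B] = [30, 23, 19, 29]
r2 m[φ2→C] = [32, 26, 21, 22]
r2 m[φ3→B] = [8, 9, 1, 4]
r2 m[φ4→K] = [2, 5, 8, 1]
r2 m[φ5→K] = [7, 4, 6, 5]
r2 m[φ6→B] = [8, 4, 2, 1]
r2 m[K→φ0] = [14, 20, 48, 5]
r2 m[K→φ4] = [91, 104, 66, 95]
r2 m[K→φ5] = [26, 130, 88, 19]
r2 m[S→φ1] = [1, 1, 1, 1]
r2 m[B→φ2] = [64, 36, 2, 4]
r2 m[B→φ3] = [240, 92, 38, 29]
r2 m[B→φ6] = [240, 207, 19, 116]
r2 m[C→φ0] = [672, 442, 252, 308]
r2 m[C→φ1] = [480, 286, 462, 462]
r2 m[C→φ2] = [315, 187, 264, 294]
r3 m[φ0→K] = [5218, 9630, 3774, 8332]
r3 m[φ0→C] = [205, 200, 376, 544]
r3 m[φ1→S] = [8310, 6104, 5246, 7294]
r3 m[φ1→C] = [21, 17, 12, 14]
r3 m[φ2→B] = [8059, 5868, 5518, 7509]
r3 m[φ2→C] = [878, 810, 562, 652]
r3 m[φ3→B] = [8, 9, 1, 4]
r3 m[φ4→K] = [2, 5, 8, 1]
r3 m[φ5→K] = [7, 4, 6, 5]
r3 m[φ6→B] = [8, 4, 2, 1]
r3 m[K→φ0] = [14, 20, 48, 5]
r3 m[K→φ4] = [91, 104, 66, 95]
r3 m[K→φ5] = [26, 130, 88, 19]
r3 m[S→φ1] = [1, 1, 1, 1]
r3 m[B→φ2] = [64, 36, 2, 4]
r3 m[B→φ3] = [240, 92, 38, 29]
r3 m[B→φ6] = [240, 207, 19, 116]
r3 m[C→φ0] = [672, 442, 252, 308]
r3 m[C→φ1] = [480, 286, 462, 462]
r3 m[C→φ2] = [315, 187, 264, 294]
r4 m[φ0→K] = [5218, 9630, 3774, 8332]
r4 m[φ0→C] = [205, 200, 376, 544]
r4 m[φ1→S] = [8310, 6104, 5246, 7294]
r4 m[φ1→C] = [21, 17, 12, 14]
r4 m[φ2→B] = [8059, 5868, 5518, 7509]
r4 m[φ2→C] = [878, 810, 562, 652]
r4 m[φ3→B] = [8, 9, 1, 4]
r4 m[φ4→K] = [2, 5, 8, 1]
r4 m[φ5→K] = [7, 4, 6, 5]
r4 m[φ6→B] = [8, 4, 2, 1]
r4 m[K→φ0] = [14, 20, 48, 5]
r4 m[K→φ4] = [36526, 38520, 22644, 41660]
r4 m[K→φ5] = [10436, 48150, 30192, 8332]
r4 m[S→φ1] = [1, 1, 1, 1]
r4 m[B→φ2] = [64, 36, 2, 4]
r4 m[B→φ3] = [64472, 23472, 11036, 7509]
r4 m[B→φ6] = [64472, 52812, 5518, 30036]
r4 m[C→φ0] = [18438, 13770, 6744, 9128]
r4 m[C→φ1] = [179990, 162000, 211312, 354688]
r4 m[C→φ2] = [4305, 3400, 4512, 7616]
r5 m[φ0→K] = [148600, 276322, 109592, 233582]
r5 m[φ0→C] = [205, 200, 376, 544]
r5 m[φ1→S] = [3997866, 3402658, 2916658, 3717984]
r5 m[φ1→C] = [21, 17, 12, 14]
r5 m[φ2→B] = [153856, 95009, 95169, 144430]
r5 m[φ2→C] = [878, 810, 562, 652]
r5 m[φ3→B] = [8, 9, 1, 4]
r5 m[φ4→K] = [2, 5, 8, 1]
r5 m[φ5→K] = [7, 4, 6, 5]
r5 m[φ6→B] = [8, 4, 2, 1]
r5 m[K→φ0] = [14, 20, 48, 5]
r5 m[K→φ4] = [36526, 38520, 22644, 41660]
r5 m[K→φ5] = [10436, 48150, 30192, 8332]
r5 m[S→φ1] = [1, 1, 1, 1]
r5 m[B→φ2] = [64, 36, 2, 4]
r5 m[B→φ3] = [64472, 23472, 11036, 7509]
r5 m[B→φ6] = [64472, 52812, 5518, 30036]
r5 m[C→φ0] = [18438, 13770, 6744, 9128]
r5 m[C→φ1] = [179990, 162000, 211312, 354688]
r5 m[C→φ2] = [4305, 3400, 4512, 7616]
r6 m[φ0→K] = [148600, 276322, 109592, 233582]
r6 m[φ0→C] = [205, 200, 376, 544]
r6 m[φ1→S] = [3997866, 3402658, 2916658, 3717984]
r6 m[φ1→C] = [21, 17, 12, 14]
r6 m[φ2→B] = [153856, 95009, 95169, 144430]
r6 m[φ2→C] = [878, 810, 562, 652]
r6 m[φ3→B] = [8, 9, 1, 4]
r6 m[φ4→K] = [2, 5, 8, 1]
r6 m[φ5→K] = [7, 4, 6, 5]
r6 m[φ6→B] = [8, 4, 2, 1]
r6 m[K→φ0] = [14, 20, 48, 5]
r6 m[K→φ4] = [1040200, 1105288, 657552, 1167910]
r6 m[K→φ5] = [297200, 1381610, 876736, 233582]
r6 m[S→φ1] = [1, 1, 1, 1]
r6 m[B→φ2] = [64, 36, 2, 4]
r6 m[B→φ3] = [1230848, 380036, 190338, 144430]
r6 m[B→φ6] = [1230848, 855081, 95169, 577720]
r6 m[C→φ0] = [18438, 13770, 6744, 9128]
r6 m[C→φ1] = [179990, 162000, 211312, 354688]
r6 m[C→φ2] = [4305, 3400, 4512, 7616]
r7 m[φ0→K] = [148600, 276322, 109592, 233582]
r7 m[φ0→C] = [205, 200, 376, 544]
r7 m[φ1→S] = [3997866, 3402658, 2916658, 3717984]
r7 m[φ1→C] = [21, 17, 12, 14]
r7 m[φ2→B] = [153856, 95009, 95169, 144430]
r7 m[φ2→C] = [878, 810, 562, 652]
r7 m[φ3→B] = [8, 9, 1, 4]
r7 m[φ4→K] = [2, 5, 8, 1]
r7 m[φ5→K] = [7, 4, 6, 5]
r7 m[φ6→B] = [8, 4, 2, 1]
r7 m[K→φ0] = [14, 20, 48, 5]
r7 m[K→φ4] = [1040200, 1105288, 657552, 1167910]
r7 m[K→φ5] = [297200, 1381610, 876736, 233582]
r7 m[S→φ1] = [1, 1, 1, 1]
r7 m[B→φ2] = [64, 36, 2, 4]
r7 m[B→φ3] = [1230848, 380036, 190338, 144430]
r7 m[B→φ6] = [1230848, 855081, 95169, 577720]
r7 m[C→φ0] = [18438, 13770, 6744, 9128]
r7 m[C→φ1] = [179990, 162000, 211312, 354688]
r7 m[C→φ2] = [4305, 3400, 4512, 7616]
fixed point reached at round 7
b[S] = ⊗ incoming = [3997866, 3402658, 2916658, 3717984]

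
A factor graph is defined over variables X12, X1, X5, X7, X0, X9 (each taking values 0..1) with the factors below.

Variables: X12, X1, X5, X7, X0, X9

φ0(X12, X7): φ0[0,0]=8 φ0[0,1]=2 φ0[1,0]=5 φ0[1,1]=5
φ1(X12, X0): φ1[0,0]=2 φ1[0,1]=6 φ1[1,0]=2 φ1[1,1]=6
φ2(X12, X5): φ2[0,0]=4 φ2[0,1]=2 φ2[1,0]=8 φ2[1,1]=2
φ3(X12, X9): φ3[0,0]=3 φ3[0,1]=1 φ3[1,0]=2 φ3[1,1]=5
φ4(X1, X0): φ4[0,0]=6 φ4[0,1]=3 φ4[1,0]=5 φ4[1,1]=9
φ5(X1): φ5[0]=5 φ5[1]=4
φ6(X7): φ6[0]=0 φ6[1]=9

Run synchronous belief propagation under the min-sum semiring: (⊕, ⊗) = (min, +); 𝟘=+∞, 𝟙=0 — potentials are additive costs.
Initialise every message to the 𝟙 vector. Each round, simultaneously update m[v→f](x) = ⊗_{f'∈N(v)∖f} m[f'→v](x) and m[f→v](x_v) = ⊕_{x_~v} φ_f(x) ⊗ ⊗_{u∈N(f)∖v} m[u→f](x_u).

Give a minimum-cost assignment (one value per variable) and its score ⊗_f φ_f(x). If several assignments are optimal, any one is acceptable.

init: all messages = 𝟙 over 2 values
r1 m[φ0→X12] = [2, 5]
r1 m[φ0→X7] = [5, 2]
r1 m[φ1→X12] = [2, 2]
r1 m[φ1→X0] = [2, 6]
r1 m[φ2→X12] = [2, 2]
r1 m[φ2→X5] = [4, 2]
r1 m[φ3→X12] = [1, 2]
r1 m[φ3→X9] = [2, 1]
r1 m[φ4→X1] = [3, 5]
r1 m[φ4→X0] = [5, 3]
r1 m[φ5→X1] = [5, 4]
r1 m[φ6→X7] = [0, 9]
r1 m[X12→φ0] = [0, 0]
r1 m[X12→φ1] = [0, 0]
r1 m[X12→φ2] = [0, 0]
r1 m[X12→φ3] = [0, 0]
r1 m[X1→φ4] = [0, 0]
r1 m[X1→φ5] = [0, 0]
r1 m[X5→φ2] = [0, 0]
r1 m[X7→φ0] = [0, 0]
r1 m[X7→φ6] = [0, 0]
r1 m[X0→φ1] = [0, 0]
r1 m[X0→φ4] = [0, 0]
r1 m[X9→φ3] = [0, 0]
r2 m[φ0→X12] = [2, 5]
r2 m[φ0→X7] = [5, 2]
r2 m[φ1→X12] = [2, 2]
r2 m[φ1→X0] = [2, 6]
r2 m[φ2→X12] = [2, 2]
r2 m[φ2→X5] = [4, 2]
r2 m[φ3→X12] = [1, 2]
r2 m[φ3→X9] = [2, 1]
r2 m[φ4→X1] = [3, 5]
r2 m[φ4→X0] = [5, 3]
r2 m[φ5→X1] = [5, 4]
r2 m[φ6→X7] = [0, 9]
r2 m[X12→φ0] = [5, 6]
r2 m[X12→φ1] = [5, 9]
r2 m[X12→φ2] = [5, 9]
r2 m[X12→φ3] = [6, 9]
r2 m[X1→φ4] = [5, 4]
r2 m[X1→φ5] = [3, 5]
r2 m[X5→φ2] = [0, 0]
r2 m[X7→φ0] = [0, 9]
r2 m[X7→φ6] = [5, 2]
r2 m[X0→φ1] = [5, 3]
r2 m[X0→φ4] = [2, 6]
r2 m[X9→φ3] = [0, 0]
r3 m[φ0→X12] = [8, 5]
r3 m[φ0→X7] = [11, 7]
r3 m[φ1→X12] = [7, 7]
r3 m[φ1→X0] = [7, 11]
r3 m[φ2→X12] = [2, 2]
r3 m[φ2→X5] = [9, 7]
r3 m[φ3→X12] = [1, 2]
r3 m[φ3→X9] = [9, 7]
r3 m[φ4→X1] = [8, 7]
r3 m[φ4→X0] = [9, 8]
r3 m[φ5→X1] = [5, 4]
r3 m[φ6→X7] = [0, 9]
r3 m[X12→φ0] = [5, 6]
r3 m[X12→φ1] = [5, 9]
r3 m[X12→φ2] = [5, 9]
r3 m[X12→φ3] = [6, 9]
r3 m[X1→φ4] = [5, 4]
r3 m[X1→φ5] = [3, 5]
r3 m[X5→φ2] = [0, 0]
r3 m[X7→φ0] = [0, 9]
r3 m[X7→φ6] = [5, 2]
r3 m[X0→φ1] = [5, 3]
r3 m[X0→φ4] = [2, 6]
r3 m[X9→φ3] = [0, 0]
r4 m[φ0→X12] = [8, 5]
r4 m[φ0→X7] = [11, 7]
r4 m[φ1→X12] = [7, 7]
r4 m[φ1→X0] = [7, 11]
r4 m[φ2→X12] = [2, 2]
r4 m[φ2→X5] = [9, 7]
r4 m[φ3→X12] = [1, 2]
r4 m[φ3→X9] = [9, 7]
r4 m[φ4→X1] = [8, 7]
r4 m[φ4→X0] = [9, 8]
r4 m[φ5→X1] = [5, 4]
r4 m[φ6→X7] = [0, 9]
r4 m[X12→φ0] = [10, 11]
r4 m[X12→φ1] = [11, 9]
r4 m[X12→φ2] = [16, 14]
r4 m[X12→φ3] = [17, 14]
r4 m[X1→φ4] = [5, 4]
r4 m[X1→φ5] = [8, 7]
r4 m[X5→φ2] = [0, 0]
r4 m[X7→φ0] = [0, 9]
r4 m[X7→φ6] = [11, 7]
r4 m[X0→φ1] = [9, 8]
r4 m[X0→φ4] = [7, 11]
r4 m[X9→φ3] = [0, 0]
r5 m[φ0→X12] = [8, 5]
r5 m[φ0→X7] = [16, 12]
r5 m[φ1→X12] = [11, 11]
r5 m[φ1→X0] = [11, 15]
r5 m[φ2→X12] = [2, 2]
r5 m[φ2→X5] = [20, 16]
r5 m[φ3→X12] = [1, 2]
r5 m[φ3→X9] = [16, 18]
r5 m[φ4→X1] = [13, 12]
r5 m[φ4→X0] = [9, 8]
r5 m[φ5→X1] = [5, 4]
r5 m[φ6→X7] = [0, 9]
r5 m[X12→φ0] = [10, 11]
r5 m[X12→φ1] = [11, 9]
r5 m[X12→φ2] = [16, 14]
r5 m[X12→φ3] = [17, 14]
r5 m[X1→φ4] = [5, 4]
r5 m[X1→φ5] = [8, 7]
r5 m[X5→φ2] = [0, 0]
r5 m[X7→φ0] = [0, 9]
r5 m[X7→φ6] = [11, 7]
r5 m[X0→φ1] = [9, 8]
r5 m[X0→φ4] = [7, 11]
r5 m[X9→φ3] = [0, 0]
r6 m[φ0→X12] = [8, 5]
r6 m[φ0→X7] = [16, 12]
r6 m[φ1→X12] = [11, 11]
r6 m[φ1→X0] = [11, 15]
r6 m[φ2→X12] = [2, 2]
r6 m[φ2→X5] = [20, 16]
r6 m[φ3→X12] = [1, 2]
r6 m[φ3→X9] = [16, 18]
r6 m[φ4→X1] = [13, 12]
r6 m[φ4→X0] = [9, 8]
r6 m[φ5→X1] = [5, 4]
r6 m[φ6→X7] = [0, 9]
r6 m[X12→φ0] = [14, 15]
r6 m[X12→φ1] = [11, 9]
r6 m[X12→φ2] = [20, 18]
r6 m[X12→φ3] = [21, 18]
r6 m[X1→φ4] = [5, 4]
r6 m[X1→φ5] = [13, 12]
r6 m[X5→φ2] = [0, 0]
r6 m[X7→φ0] = [0, 9]
r6 m[X7→φ6] = [16, 12]
r6 m[X0→φ1] = [9, 8]
r6 m[X0→φ4] = [11, 15]
r6 m[X9→φ3] = [0, 0]
r7 m[φ0→X12] = [8, 5]
r7 m[φ0→X7] = [20, 16]
r7 m[φ1→X12] = [11, 11]
r7 m[φ1→X0] = [11, 15]
r7 m[φ2→X12] = [2, 2]
r7 m[φ2→X5] = [24, 20]
r7 m[φ3→X12] = [1, 2]
r7 m[φ3→X9] = [20, 22]
r7 m[φ4→X1] = [17, 16]
r7 m[φ4→X0] = [9, 8]
r7 m[φ5→X1] = [5, 4]
r7 m[φ6→X7] = [0, 9]
r7 m[X12→φ0] = [14, 15]
r7 m[X12→φ1] = [11, 9]
r7 m[X12→φ2] = [20, 18]
r7 m[X12→φ3] = [21, 18]
r7 m[X1→φ4] = [5, 4]
r7 m[X1→φ5] = [13, 12]
r7 m[X5→φ2] = [0, 0]
r7 m[X7→φ0] = [0, 9]
r7 m[X7→φ6] = [16, 12]
r7 m[X0→φ1] = [9, 8]
r7 m[X0→φ4] = [11, 15]
r7 m[X9→φ3] = [0, 0]
r8 m[φ0→X12] = [8, 5]
r8 m[φ0→X7] = [20, 16]
r8 m[φ1→X12] = [11, 11]
r8 m[φ1→X0] = [11, 15]
r8 m[φ2→X12] = [2, 2]
r8 m[φ2→X5] = [24, 20]
r8 m[φ3→X12] = [1, 2]
r8 m[φ3→X9] = [20, 22]
r8 m[φ4→X1] = [17, 16]
r8 m[φ4→X0] = [9, 8]
r8 m[φ5→X1] = [5, 4]
r8 m[φ6→X7] = [0, 9]
r8 m[X12→φ0] = [14, 15]
r8 m[X12→φ1] = [11, 9]
r8 m[X12→φ2] = [20, 18]
r8 m[X12→φ3] = [21, 18]
r8 m[X1→φ4] = [5, 4]
r8 m[X1→φ5] = [17, 16]
r8 m[X5→φ2] = [0, 0]
r8 m[X7→φ0] = [0, 9]
r8 m[X7→φ6] = [20, 16]
r8 m[X0→φ1] = [9, 8]
r8 m[X0→φ4] = [11, 15]
r8 m[X9→φ3] = [0, 0]
r9 m[φ0→X12] = [8, 5]
r9 m[φ0→X7] = [20, 16]
r9 m[φ1→X12] = [11, 11]
r9 m[φ1→X0] = [11, 15]
r9 m[φ2→X12] = [2, 2]
r9 m[φ2→X5] = [24, 20]
r9 m[φ3→X12] = [1, 2]
r9 m[φ3→X9] = [20, 22]
r9 m[φ4→X1] = [17, 16]
r9 m[φ4→X0] = [9, 8]
r9 m[φ5→X1] = [5, 4]
r9 m[φ6→X7] = [0, 9]
r9 m[X12→φ0] = [14, 15]
r9 m[X12→φ1] = [11, 9]
r9 m[X12→φ2] = [20, 18]
r9 m[X12→φ3] = [21, 18]
r9 m[X1→φ4] = [5, 4]
r9 m[X1→φ5] = [17, 16]
r9 m[X5→φ2] = [0, 0]
r9 m[X7→φ0] = [0, 9]
r9 m[X7→φ6] = [20, 16]
r9 m[X0→φ1] = [9, 8]
r9 m[X0→φ4] = [11, 15]
r9 m[X9→φ3] = [0, 0]
fixed point reached at round 9
traceback from X12: (X12=1, X1=1, X5=1, X7=0, X0=0, X9=0), score=20

assignment: (X12=1, X1=1, X5=1, X7=0, X0=0, X9=0); score = 20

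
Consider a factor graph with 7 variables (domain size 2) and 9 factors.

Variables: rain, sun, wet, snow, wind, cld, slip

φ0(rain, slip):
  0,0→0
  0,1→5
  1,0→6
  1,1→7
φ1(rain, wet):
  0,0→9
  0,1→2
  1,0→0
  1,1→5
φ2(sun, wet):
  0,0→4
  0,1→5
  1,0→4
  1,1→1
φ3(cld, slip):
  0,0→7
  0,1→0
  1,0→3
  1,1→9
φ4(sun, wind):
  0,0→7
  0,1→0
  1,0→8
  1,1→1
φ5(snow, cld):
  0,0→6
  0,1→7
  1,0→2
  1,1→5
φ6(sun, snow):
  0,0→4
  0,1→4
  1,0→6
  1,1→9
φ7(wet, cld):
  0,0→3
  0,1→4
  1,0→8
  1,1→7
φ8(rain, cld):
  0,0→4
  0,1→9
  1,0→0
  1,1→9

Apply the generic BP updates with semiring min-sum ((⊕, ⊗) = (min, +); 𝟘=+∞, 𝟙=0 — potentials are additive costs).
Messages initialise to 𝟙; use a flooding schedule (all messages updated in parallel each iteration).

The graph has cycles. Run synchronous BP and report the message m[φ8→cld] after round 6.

message @ round 6 = [14, 22]

init: all messages = 𝟙 over 2 values
r1 m[φ0→rain] = [0, 6]
r1 m[φ0→slip] = [0, 5]
r1 m[φ1→rain] = [2, 0]
r1 m[φ1→wet] = [0, 2]
r1 m[φ2→sun] = [4, 1]
r1 m[φ2→wet] = [4, 1]
r1 m[φ3→cld] = [0, 3]
r1 m[φ3→slip] = [3, 0]
r1 m[φ4→sun] = [0, 1]
r1 m[φ4→wind] = [7, 0]
r1 m[φ5→snow] = [6, 2]
r1 m[φ5→cld] = [2, 5]
r1 m[φ6→sun] = [4, 6]
r1 m[φ6→snow] = [4, 4]
r1 m[φ7→wet] = [3, 7]
r1 m[φ7→cld] = [3, 4]
r1 m[φ8→rain] = [4, 0]
r1 m[φ8→cld] = [0, 9]
r1 m[rain→φ0] = [0, 0]
r1 m[rain→φ1] = [0, 0]
r1 m[rain→φ8] = [0, 0]
r1 m[sun→φ2] = [0, 0]
r1 m[sun→φ4] = [0, 0]
r1 m[sun→φ6] = [0, 0]
r1 m[wet→φ1] = [0, 0]
r1 m[wet→φ2] = [0, 0]
r1 m[wet→φ7] = [0, 0]
r1 m[snow→φ5] = [0, 0]
r1 m[snow→φ6] = [0, 0]
r1 m[wind→φ4] = [0, 0]
r1 m[cld→φ3] = [0, 0]
r1 m[cld→φ5] = [0, 0]
r1 m[cld→φ7] = [0, 0]
r1 m[cld→φ8] = [0, 0]
r1 m[slip→φ0] = [0, 0]
r1 m[slip→φ3] = [0, 0]
r2 m[φ0→rain] = [0, 6]
r2 m[φ0→slip] = [0, 5]
r2 m[φ1→rain] = [2, 0]
r2 m[φ1→wet] = [0, 2]
r2 m[φ2→sun] = [4, 1]
r2 m[φ2→wet] = [4, 1]
r2 m[φ3→cld] = [0, 3]
r2 m[φ3→slip] = [3, 0]
r2 m[φ4→sun] = [0, 1]
r2 m[φ4→wind] = [7, 0]
r2 m[φ5→snow] = [6, 2]
r2 m[φ5→cld] = [2, 5]
r2 m[φ6→sun] = [4, 6]
r2 m[φ6→snow] = [4, 4]
r2 m[φ7→wet] = [3, 7]
r2 m[φ7→cld] = [3, 4]
r2 m[φ8→rain] = [4, 0]
r2 m[φ8→cld] = [0, 9]
r2 m[rain→φ0] = [6, 0]
r2 m[rain→φ1] = [4, 6]
r2 m[rain→φ8] = [2, 6]
r2 m[sun→φ2] = [4, 7]
r2 m[sun→φ4] = [8, 7]
r2 m[sun→φ6] = [4, 2]
r2 m[wet→φ1] = [7, 8]
r2 m[wet→φ2] = [3, 9]
r2 m[wet→φ7] = [4, 3]
r2 m[snow→φ5] = [4, 4]
r2 m[snow→φ6] = [6, 2]
r2 m[wind→φ4] = [0, 0]
r2 m[cld→φ3] = [5, 18]
r2 m[cld→φ5] = [3, 16]
r2 m[cld→φ7] = [2, 17]
r2 m[cld→φ8] = [5, 12]
r2 m[slip→φ0] = [3, 0]
r2 m[slip→φ3] = [0, 5]
r3 m[φ0→rain] = [3, 7]
r3 m[φ0→slip] = [6, 7]
r3 m[φ1→rain] = [10, 7]
r3 m[φ1→wet] = [6, 6]
r3 m[φ2→sun] = [7, 7]
r3 m[φ2→wet] = [8, 8]
r3 m[φ3→cld] = [5, 3]
r3 m[φ3→slip] = [12, 5]
r3 m[φ4→sun] = [0, 1]
r3 m[φ4→wind] = [15, 8]
r3 m[φ5→snow] = [9, 5]
r3 m[φ5→cld] = [6, 9]
r3 m[φ6→sun] = [6, 11]
r3 m[φ6→snow] = [8, 8]
r3 m[φ7→wet] = [5, 10]
r3 m[φ7→cld] = [7, 8]
r3 m[φ8→rain] = [9, 5]
r3 m[φ8→cld] = [6, 11]
r3 m[rain→φ0] = [6, 0]
r3 m[rain→φ1] = [4, 6]
r3 m[rain→φ8] = [2, 6]
r3 m[sun→φ2] = [4, 7]
r3 m[sun→φ4] = [8, 7]
r3 m[sun→φ6] = [4, 2]
r3 m[wet→φ1] = [7, 8]
r3 m[wet→φ2] = [3, 9]
r3 m[wet→φ7] = [4, 3]
r3 m[snow→φ5] = [4, 4]
r3 m[snow→φ6] = [6, 2]
r3 m[wind→φ4] = [0, 0]
r3 m[cld→φ3] = [5, 18]
r3 m[cld→φ5] = [3, 16]
r3 m[cld→φ7] = [2, 17]
r3 m[cld→φ8] = [5, 12]
r3 m[slip→φ0] = [3, 0]
r3 m[slip→φ3] = [0, 5]
r4 m[φ0→rain] = [3, 7]
r4 m[φ0→slip] = [6, 7]
r4 m[φ1→rain] = [10, 7]
r4 m[φ1→wet] = [6, 6]
r4 m[φ2→sun] = [7, 7]
r4 m[φ2→wet] = [8, 8]
r4 m[φ3→cld] = [5, 3]
r4 m[φ3→slip] = [12, 5]
r4 m[φ4→sun] = [0, 1]
r4 m[φ4→wind] = [15, 8]
r4 m[φ5→snow] = [9, 5]
r4 m[φ5→cld] = [6, 9]
r4 m[φ6→sun] = [6, 11]
r4 m[φ6→snow] = [8, 8]
r4 m[φ7→wet] = [5, 10]
r4 m[φ7→cld] = [7, 8]
r4 m[φ8→rain] = [9, 5]
r4 m[φ8→cld] = [6, 11]
r4 m[rain→φ0] = [19, 12]
r4 m[rain→φ1] = [12, 12]
r4 m[rain→φ8] = [13, 14]
r4 m[sun→φ2] = [6, 12]
r4 m[sun→φ4] = [13, 18]
r4 m[sun→φ6] = [7, 8]
r4 m[wet→φ1] = [13, 18]
r4 m[wet→φ2] = [11, 16]
r4 m[wet→φ7] = [14, 14]
r4 m[snow→φ5] = [8, 8]
r4 m[snow→φ6] = [9, 5]
r4 m[wind→φ4] = [0, 0]
r4 m[cld→φ3] = [19, 28]
r4 m[cld→φ5] = [18, 22]
r4 m[cld→φ7] = [17, 23]
r4 m[cld→φ8] = [18, 20]
r4 m[slip→φ0] = [12, 5]
r4 m[slip→φ3] = [6, 7]
r5 m[φ0→rain] = [10, 12]
r5 m[φ0→slip] = [18, 19]
r5 m[φ1→rain] = [20, 13]
r5 m[φ1→wet] = [12, 14]
r5 m[φ2→sun] = [15, 15]
r5 m[φ2→wet] = [10, 11]
r5 m[φ3→cld] = [7, 9]
r5 m[φ3→slip] = [26, 19]
r5 m[φ4→sun] = [0, 1]
r5 m[φ4→wind] = [20, 13]
r5 m[φ5→snow] = [24, 20]
r5 m[φ5→cld] = [10, 13]
r5 m[φ6→sun] = [9, 14]
r5 m[φ6→snow] = [11, 11]
r5 m[φ7→wet] = [20, 25]
r5 m[φ7→cld] = [17, 18]
r5 m[φ8→rain] = [22, 18]
r5 m[φ8→cld] = [14, 22]
r5 m[rain→φ0] = [19, 12]
r5 m[rain→φ1] = [12, 12]
r5 m[rain→φ8] = [13, 14]
r5 m[sun→φ2] = [6, 12]
r5 m[sun→φ4] = [13, 18]
r5 m[sun→φ6] = [7, 8]
r5 m[wet→φ1] = [13, 18]
r5 m[wet→φ2] = [11, 16]
r5 m[wet→φ7] = [14, 14]
r5 m[snow→φ5] = [8, 8]
r5 m[snow→φ6] = [9, 5]
r5 m[wind→φ4] = [0, 0]
r5 m[cld→φ3] = [19, 28]
r5 m[cld→φ5] = [18, 22]
r5 m[cld→φ7] = [17, 23]
r5 m[cld→φ8] = [18, 20]
r5 m[slip→φ0] = [12, 5]
r5 m[slip→φ3] = [6, 7]
r6 m[φ0→rain] = [10, 12]
r6 m[φ0→slip] = [18, 19]
r6 m[φ1→rain] = [20, 13]
r6 m[φ1→wet] = [12, 14]
r6 m[φ2→sun] = [15, 15]
r6 m[φ2→wet] = [10, 11]
r6 m[φ3→cld] = [7, 9]
r6 m[φ3→slip] = [26, 19]
r6 m[φ4→sun] = [0, 1]
r6 m[φ4→wind] = [20, 13]
r6 m[φ5→snow] = [24, 20]
r6 m[φ5→cld] = [10, 13]
r6 m[φ6→sun] = [9, 14]
r6 m[φ6→snow] = [11, 11]
r6 m[φ7→wet] = [20, 25]
r6 m[φ7→cld] = [17, 18]
r6 m[φ8→rain] = [22, 18]
r6 m[φ8→cld] = [14, 22]
r6 m[rain→φ0] = [42, 31]
r6 m[rain→φ1] = [32, 30]
r6 m[rain→φ8] = [30, 25]
r6 m[sun→φ2] = [9, 15]
r6 m[sun→φ4] = [24, 29]
r6 m[sun→φ6] = [15, 16]
r6 m[wet→φ1] = [30, 36]
r6 m[wet→φ2] = [32, 39]
r6 m[wet→φ7] = [22, 25]
r6 m[snow→φ5] = [11, 11]
r6 m[snow→φ6] = [24, 20]
r6 m[wind→φ4] = [0, 0]
r6 m[cld→φ3] = [41, 53]
r6 m[cld→φ5] = [38, 49]
r6 m[cld→φ7] = [31, 44]
r6 m[cld→φ8] = [34, 40]
r6 m[slip→φ0] = [26, 19]
r6 m[slip→φ3] = [18, 19]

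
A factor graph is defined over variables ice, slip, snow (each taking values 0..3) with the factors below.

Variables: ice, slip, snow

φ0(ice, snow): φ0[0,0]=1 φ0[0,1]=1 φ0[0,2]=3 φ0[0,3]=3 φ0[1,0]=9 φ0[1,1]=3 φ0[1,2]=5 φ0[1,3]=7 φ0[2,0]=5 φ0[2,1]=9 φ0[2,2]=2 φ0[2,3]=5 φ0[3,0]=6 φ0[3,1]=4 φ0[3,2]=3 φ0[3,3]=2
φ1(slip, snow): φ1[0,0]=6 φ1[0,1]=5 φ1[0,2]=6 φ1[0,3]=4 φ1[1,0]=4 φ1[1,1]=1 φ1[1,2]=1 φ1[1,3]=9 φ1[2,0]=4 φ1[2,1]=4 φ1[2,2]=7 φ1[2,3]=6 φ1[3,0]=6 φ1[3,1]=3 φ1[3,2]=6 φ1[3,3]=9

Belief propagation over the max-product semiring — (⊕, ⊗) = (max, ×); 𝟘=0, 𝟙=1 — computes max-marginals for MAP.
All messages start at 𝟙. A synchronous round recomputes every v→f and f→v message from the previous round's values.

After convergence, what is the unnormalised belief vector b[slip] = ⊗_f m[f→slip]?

init: all messages = 𝟙 over 4 values
r1 m[φ0→ice] = [3, 9, 9, 6]
r1 m[φ0→snow] = [9, 9, 5, 7]
r1 m[φ1→slip] = [6, 9, 7, 9]
r1 m[φ1→snow] = [6, 5, 7, 9]
r1 m[ice→φ0] = [1, 1, 1, 1]
r1 m[slip→φ1] = [1, 1, 1, 1]
r1 m[snow→φ0] = [1, 1, 1, 1]
r1 m[snow→φ1] = [1, 1, 1, 1]
r2 m[φ0→ice] = [3, 9, 9, 6]
r2 m[φ0→snow] = [9, 9, 5, 7]
r2 m[φ1→slip] = [6, 9, 7, 9]
r2 m[φ1→snow] = [6, 5, 7, 9]
r2 m[ice→φ0] = [1, 1, 1, 1]
r2 m[slip→φ1] = [1, 1, 1, 1]
r2 m[snow→φ0] = [6, 5, 7, 9]
r2 m[snow→φ1] = [9, 9, 5, 7]
r3 m[φ0→ice] = [27, 63, 45, 36]
r3 m[φ0→snow] = [9, 9, 5, 7]
r3 m[φ1→slip] = [54, 63, 42, 63]
r3 m[φ1→snow] = [6, 5, 7, 9]
r3 m[ice→φ0] = [1, 1, 1, 1]
r3 m[slip→φ1] = [1, 1, 1, 1]
r3 m[snow→φ0] = [6, 5, 7, 9]
r3 m[snow→φ1] = [9, 9, 5, 7]
r4 m[φ0→ice] = [27, 63, 45, 36]
r4 m[φ0→snow] = [9, 9, 5, 7]
r4 m[φ1→slip] = [54, 63, 42, 63]
r4 m[φ1→snow] = [6, 5, 7, 9]
r4 m[ice→φ0] = [1, 1, 1, 1]
r4 m[slip→φ1] = [1, 1, 1, 1]
r4 m[snow→φ0] = [6, 5, 7, 9]
r4 m[snow→φ1] = [9, 9, 5, 7]
fixed point reached at round 4
b[slip] = ⊗ incoming = [54, 63, 42, 63]

b[slip] = [54, 63, 42, 63]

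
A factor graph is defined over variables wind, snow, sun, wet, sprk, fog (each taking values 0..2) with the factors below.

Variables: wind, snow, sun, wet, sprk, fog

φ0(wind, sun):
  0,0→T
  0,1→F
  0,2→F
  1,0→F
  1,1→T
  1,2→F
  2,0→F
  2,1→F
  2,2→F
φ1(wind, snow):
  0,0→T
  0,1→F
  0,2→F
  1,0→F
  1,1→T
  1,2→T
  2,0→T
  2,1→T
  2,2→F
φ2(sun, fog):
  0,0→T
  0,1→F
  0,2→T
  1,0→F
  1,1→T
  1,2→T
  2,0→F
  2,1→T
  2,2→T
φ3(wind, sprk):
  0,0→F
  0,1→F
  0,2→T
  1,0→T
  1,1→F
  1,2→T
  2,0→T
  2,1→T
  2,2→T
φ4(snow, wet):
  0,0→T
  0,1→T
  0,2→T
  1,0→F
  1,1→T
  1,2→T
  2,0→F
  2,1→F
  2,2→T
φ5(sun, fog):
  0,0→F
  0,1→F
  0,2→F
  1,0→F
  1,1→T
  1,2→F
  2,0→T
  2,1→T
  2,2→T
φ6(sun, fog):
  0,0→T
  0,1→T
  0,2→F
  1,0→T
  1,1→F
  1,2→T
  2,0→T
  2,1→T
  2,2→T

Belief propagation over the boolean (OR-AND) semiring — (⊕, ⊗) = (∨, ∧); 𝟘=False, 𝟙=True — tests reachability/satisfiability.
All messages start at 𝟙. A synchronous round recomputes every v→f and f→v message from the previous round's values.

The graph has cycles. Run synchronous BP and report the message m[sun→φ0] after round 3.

message @ round 3 = [F, T, T]

init: all messages = 𝟙 over 3 values
r1 m[φ0→wind] = [T, T, F]
r1 m[φ0→sun] = [T, T, F]
r1 m[φ1→wind] = [T, T, T]
r1 m[φ1→snow] = [T, T, T]
r1 m[φ2→sun] = [T, T, T]
r1 m[φ2→fog] = [T, T, T]
r1 m[φ3→wind] = [T, T, T]
r1 m[φ3→sprk] = [T, T, T]
r1 m[φ4→snow] = [T, T, T]
r1 m[φ4→wet] = [T, T, T]
r1 m[φ5→sun] = [F, T, T]
r1 m[φ5→fog] = [T, T, T]
r1 m[φ6→sun] = [T, T, T]
r1 m[φ6→fog] = [T, T, T]
r1 m[wind→φ0] = [T, T, T]
r1 m[wind→φ1] = [T, T, T]
r1 m[wind→φ3] = [T, T, T]
r1 m[snow→φ1] = [T, T, T]
r1 m[snow→φ4] = [T, T, T]
r1 m[sun→φ0] = [T, T, T]
r1 m[sun→φ2] = [T, T, T]
r1 m[sun→φ5] = [T, T, T]
r1 m[sun→φ6] = [T, T, T]
r1 m[wet→φ4] = [T, T, T]
r1 m[sprk→φ3] = [T, T, T]
r1 m[fog→φ2] = [T, T, T]
r1 m[fog→φ5] = [T, T, T]
r1 m[fog→φ6] = [T, T, T]
r2 m[φ0→wind] = [T, T, F]
r2 m[φ0→sun] = [T, T, F]
r2 m[φ1→wind] = [T, T, T]
r2 m[φ1→snow] = [T, T, T]
r2 m[φ2→sun] = [T, T, T]
r2 m[φ2→fog] = [T, T, T]
r2 m[φ3→wind] = [T, T, T]
r2 m[φ3→sprk] = [T, T, T]
r2 m[φ4→snow] = [T, T, T]
r2 m[φ4→wet] = [T, T, T]
r2 m[φ5→sun] = [F, T, T]
r2 m[φ5→fog] = [T, T, T]
r2 m[φ6→sun] = [T, T, T]
r2 m[φ6→fog] = [T, T, T]
r2 m[wind→φ0] = [T, T, T]
r2 m[wind→φ1] = [T, T, F]
r2 m[wind→φ3] = [T, T, F]
r2 m[snow→φ1] = [T, T, T]
r2 m[snow→φ4] = [T, T, T]
r2 m[sun→φ0] = [F, T, T]
r2 m[sun→φ2] = [F, T, F]
r2 m[sun→φ5] = [T, T, F]
r2 m[sun→φ6] = [F, T, F]
r2 m[wet→φ4] = [T, T, T]
r2 m[sprk→φ3] = [T, T, T]
r2 m[fog→φ2] = [T, T, T]
r2 m[fog→φ5] = [T, T, T]
r2 m[fog→φ6] = [T, T, T]
r3 m[φ0→wind] = [F, T, F]
r3 m[φ0→sun] = [T, T, F]
r3 m[φ1→wind] = [T, T, T]
r3 m[φ1→snow] = [T, T, T]
r3 m[φ2→sun] = [T, T, T]
r3 m[φ2→fog] = [F, T, T]
r3 m[φ3→wind] = [T, T, T]
r3 m[φ3→sprk] = [T, F, T]
r3 m[φ4→snow] = [T, T, T]
r3 m[φ4→wet] = [T, T, T]
r3 m[φ5→sun] = [F, T, T]
r3 m[φ5→fog] = [F, T, F]
r3 m[φ6→sun] = [T, T, T]
r3 m[φ6→fog] = [T, F, T]
r3 m[wind→φ0] = [T, T, T]
r3 m[wind→φ1] = [T, T, F]
r3 m[wind→φ3] = [T, T, F]
r3 m[snow→φ1] = [T, T, T]
r3 m[snow→φ4] = [T, T, T]
r3 m[sun→φ0] = [F, T, T]
r3 m[sun→φ2] = [F, T, F]
r3 m[sun→φ5] = [T, T, F]
r3 m[sun→φ6] = [F, T, F]
r3 m[wet→φ4] = [T, T, T]
r3 m[sprk→φ3] = [T, T, T]
r3 m[fog→φ2] = [T, T, T]
r3 m[fog→φ5] = [T, T, T]
r3 m[fog→φ6] = [T, T, T]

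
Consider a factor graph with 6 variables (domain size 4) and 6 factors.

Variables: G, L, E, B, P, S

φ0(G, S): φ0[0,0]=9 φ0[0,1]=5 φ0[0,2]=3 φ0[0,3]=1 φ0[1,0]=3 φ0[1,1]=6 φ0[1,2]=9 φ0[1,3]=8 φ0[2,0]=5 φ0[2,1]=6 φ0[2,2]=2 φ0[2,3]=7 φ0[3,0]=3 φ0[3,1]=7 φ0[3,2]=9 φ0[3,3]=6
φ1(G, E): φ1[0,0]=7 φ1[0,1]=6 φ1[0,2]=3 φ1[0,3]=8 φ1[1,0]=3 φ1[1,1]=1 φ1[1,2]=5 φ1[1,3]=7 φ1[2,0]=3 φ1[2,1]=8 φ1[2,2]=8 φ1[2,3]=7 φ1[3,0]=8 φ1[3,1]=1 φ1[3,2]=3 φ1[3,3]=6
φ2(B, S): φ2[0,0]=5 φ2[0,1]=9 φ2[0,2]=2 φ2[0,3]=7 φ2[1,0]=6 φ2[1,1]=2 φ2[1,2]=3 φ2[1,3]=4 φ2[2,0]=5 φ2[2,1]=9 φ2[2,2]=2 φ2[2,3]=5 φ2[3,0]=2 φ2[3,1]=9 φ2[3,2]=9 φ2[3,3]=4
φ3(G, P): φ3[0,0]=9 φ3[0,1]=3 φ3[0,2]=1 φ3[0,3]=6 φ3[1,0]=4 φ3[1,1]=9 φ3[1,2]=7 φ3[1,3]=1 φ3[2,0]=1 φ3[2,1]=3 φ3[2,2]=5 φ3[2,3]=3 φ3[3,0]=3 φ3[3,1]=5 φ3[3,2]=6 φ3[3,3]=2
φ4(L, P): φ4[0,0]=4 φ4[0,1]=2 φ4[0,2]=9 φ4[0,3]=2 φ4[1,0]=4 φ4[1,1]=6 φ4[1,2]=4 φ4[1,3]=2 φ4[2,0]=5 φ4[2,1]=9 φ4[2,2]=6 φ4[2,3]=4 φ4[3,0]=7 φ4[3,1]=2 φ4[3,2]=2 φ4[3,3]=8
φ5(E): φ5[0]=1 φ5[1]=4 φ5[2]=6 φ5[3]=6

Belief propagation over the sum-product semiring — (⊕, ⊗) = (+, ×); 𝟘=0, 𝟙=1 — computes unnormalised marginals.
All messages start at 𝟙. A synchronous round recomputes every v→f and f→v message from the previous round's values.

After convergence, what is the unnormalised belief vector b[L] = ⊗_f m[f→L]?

b[L] = [12527777, 11772070, 17497510, 11776803]

init: all messages = 𝟙 over 4 values
r1 m[φ0→G] = [18, 26, 20, 25]
r1 m[φ0→S] = [20, 24, 23, 22]
r1 m[φ1→G] = [24, 16, 26, 18]
r1 m[φ1→E] = [21, 16, 19, 28]
r1 m[φ2→B] = [23, 15, 21, 24]
r1 m[φ2→S] = [18, 29, 16, 20]
r1 m[φ3→G] = [19, 21, 12, 16]
r1 m[φ3→P] = [17, 20, 19, 12]
r1 m[φ4→L] = [17, 16, 24, 19]
r1 m[φ4→P] = [20, 19, 21, 16]
r1 m[φ5→E] = [1, 4, 6, 6]
r1 m[G→φ0] = [1, 1, 1, 1]
r1 m[G→φ1] = [1, 1, 1, 1]
r1 m[G→φ3] = [1, 1, 1, 1]
r1 m[L→φ4] = [1, 1, 1, 1]
r1 m[E→φ1] = [1, 1, 1, 1]
r1 m[E→φ5] = [1, 1, 1, 1]
r1 m[B→φ2] = [1, 1, 1, 1]
r1 m[P→φ3] = [1, 1, 1, 1]
r1 m[P→φ4] = [1, 1, 1, 1]
r1 m[S→φ0] = [1, 1, 1, 1]
r1 m[S→φ2] = [1, 1, 1, 1]
r2 m[φ0→G] = [18, 26, 20, 25]
r2 m[φ0→S] = [20, 24, 23, 22]
r2 m[φ1→G] = [24, 16, 26, 18]
r2 m[φ1→E] = [21, 16, 19, 28]
r2 m[φ2→B] = [23, 15, 21, 24]
r2 m[φ2→S] = [18, 29, 16, 20]
r2 m[φ3→G] = [19, 21, 12, 16]
r2 m[φ3→P] = [17, 20, 19, 12]
r2 m[φ4→L] = [17, 16, 24, 19]
r2 m[φ4→P] = [20, 19, 21, 16]
r2 m[φ5→E] = [1, 4, 6, 6]
r2 m[G→φ0] = [456, 336, 312, 288]
r2 m[G→φ1] = [342, 546, 240, 400]
r2 m[G→φ3] = [432, 416, 520, 450]
r2 m[L→φ4] = [1, 1, 1, 1]
r2 m[E→φ1] = [1, 4, 6, 6]
r2 m[E→φ5] = [21, 16, 19, 28]
r2 m[B→φ2] = [1, 1, 1, 1]
r2 m[P→φ3] = [20, 19, 21, 16]
r2 m[P→φ4] = [17, 20, 19, 12]
r2 m[S→φ0] = [18, 29, 16, 20]
r2 m[S→φ2] = [20, 24, 23, 22]
r3 m[φ0→G] = [375, 532, 436, 521]
r3 m[φ0→S] = [7536, 8184, 7608, 7056]
r3 m[φ1→G] = [97, 79, 125, 66]
r3 m[φ1→E] = [7952, 4918, 6876, 10638]
r3 m[φ2→B] = [516, 325, 472, 551]
r3 m[φ2→S] = [18, 29, 16, 20]
r3 m[φ3→G] = [354, 414, 230, 313]
r3 m[φ3→P] = [7422, 8850, 8644, 5468]
r3 m[φ4→L] = [303, 288, 427, 293]
r3 m[φ4→P] = [20, 19, 21, 16]
r3 m[φ5→E] = [1, 4, 6, 6]
r3 m[G→φ0] = [456, 336, 312, 288]
r3 m[G→φ1] = [342, 546, 240, 400]
r3 m[G→φ3] = [432, 416, 520, 450]
r3 m[L→φ4] = [1, 1, 1, 1]
r3 m[E→φ1] = [1, 4, 6, 6]
r3 m[E→φ5] = [21, 16, 19, 28]
r3 m[B→φ2] = [1, 1, 1, 1]
r3 m[P→φ3] = [20, 19, 21, 16]
r3 m[P→φ4] = [17, 20, 19, 12]
r3 m[S→φ0] = [18, 29, 16, 20]
r3 m[S→φ2] = [20, 24, 23, 22]
r4 m[φ0→G] = [375, 532, 436, 521]
r4 m[φ0→S] = [7536, 8184, 7608, 7056]
r4 m[φ1→G] = [97, 79, 125, 66]
r4 m[φ1→E] = [7952, 4918, 6876, 10638]
r4 m[φ2→B] = [516, 325, 472, 551]
r4 m[φ2→S] = [18, 29, 16, 20]
r4 m[φ3→G] = [354, 414, 230, 313]
r4 m[φ3→P] = [7422, 8850, 8644, 5468]
r4 m[φ4→L] = [303, 288, 427, 293]
r4 m[φ4→P] = [20, 19, 21, 16]
r4 m[φ5→E] = [1, 4, 6, 6]
r4 m[G→φ0] = [34338, 32706, 28750, 20658]
r4 m[G→φ1] = [132750, 220248, 100280, 163073]
r4 m[G→φ3] = [36375, 42028, 54500, 34386]
r4 m[L→φ4] = [1, 1, 1, 1]
r4 m[E→φ1] = [1, 4, 6, 6]
r4 m[E→φ5] = [7952, 4918, 6876, 10638]
r4 m[B→φ2] = [1, 1, 1, 1]
r4 m[P→φ3] = [20, 19, 21, 16]
r4 m[P→φ4] = [7422, 8850, 8644, 5468]
r4 m[S→φ0] = [18, 29, 16, 20]
r4 m[S→φ2] = [7536, 8184, 7608, 7056]
r5 m[φ0→G] = [375, 532, 436, 521]
r5 m[φ0→S] = [612884, 685032, 640790, 621184]
r5 m[φ1→G] = [97, 79, 125, 66]
r5 m[φ1→E] = [3195418, 1982061, 2790949, 4284134]
r5 m[φ2→B] = [175944, 112632, 161832, 185424]
r5 m[φ2→S] = [18, 29, 16, 20]
r5 m[φ3→G] = [354, 414, 230, 313]
r5 m[φ3→P] = [653145, 822807, 809387, 492550]
r5 m[φ4→L] = [136120, 128300, 190496, 130686]
r5 m[φ4→P] = [20, 19, 21, 16]
r5 m[φ5→E] = [1, 4, 6, 6]
r5 m[G→φ0] = [34338, 32706, 28750, 20658]
r5 m[G→φ1] = [132750, 220248, 100280, 163073]
r5 m[G→φ3] = [36375, 42028, 54500, 34386]
r5 m[L→φ4] = [1, 1, 1, 1]
r5 m[E→φ1] = [1, 4, 6, 6]
r5 m[E→φ5] = [7952, 4918, 6876, 10638]
r5 m[B→φ2] = [1, 1, 1, 1]
r5 m[P→φ3] = [20, 19, 21, 16]
r5 m[P→φ4] = [7422, 8850, 8644, 5468]
r5 m[S→φ0] = [18, 29, 16, 20]
r5 m[S→φ2] = [7536, 8184, 7608, 7056]
r6 m[φ0→G] = [375, 532, 436, 521]
r6 m[φ0→S] = [612884, 685032, 640790, 621184]
r6 m[φ1→G] = [97, 79, 125, 66]
r6 m[φ1→E] = [3195418, 1982061, 2790949, 4284134]
r6 m[φ2→B] = [175944, 112632, 161832, 185424]
r6 m[φ2→S] = [18, 29, 16, 20]
r6 m[φ3→G] = [354, 414, 230, 313]
r6 m[φ3→P] = [653145, 822807, 809387, 492550]
r6 m[φ4→L] = [136120, 128300, 190496, 130686]
r6 m[φ4→P] = [20, 19, 21, 16]
r6 m[φ5→E] = [1, 4, 6, 6]
r6 m[G→φ0] = [34338, 32706, 28750, 20658]
r6 m[G→φ1] = [132750, 220248, 100280, 163073]
r6 m[G→φ3] = [36375, 42028, 54500, 34386]
r6 m[L→φ4] = [1, 1, 1, 1]
r6 m[E→φ1] = [1, 4, 6, 6]
r6 m[E→φ5] = [3195418, 1982061, 2790949, 4284134]
r6 m[B→φ2] = [1, 1, 1, 1]
r6 m[P→φ3] = [20, 19, 21, 16]
r6 m[P→φ4] = [653145, 822807, 809387, 492550]
r6 m[S→φ0] = [18, 29, 16, 20]
r6 m[S→φ2] = [612884, 685032, 640790, 621184]
r7 m[φ0→G] = [375, 532, 436, 521]
r7 m[φ0→S] = [612884, 685032, 640790, 621184]
r7 m[φ1→G] = [97, 79, 125, 66]
r7 m[φ1→E] = [3195418, 1982061, 2790949, 4284134]
r7 m[φ2→B] = [14859576, 9454474, 13617208, 15642902]
r7 m[φ2→S] = [18, 29, 16, 20]
r7 m[φ3→G] = [354, 414, 230, 313]
r7 m[φ3→P] = [653145, 822807, 809387, 492550]
r7 m[φ4→L] = [12527777, 11772070, 17497510, 11776803]
r7 m[φ4→P] = [20, 19, 21, 16]
r7 m[φ5→E] = [1, 4, 6, 6]
r7 m[G→φ0] = [34338, 32706, 28750, 20658]
r7 m[G→φ1] = [132750, 220248, 100280, 163073]
r7 m[G→φ3] = [36375, 42028, 54500, 34386]
r7 m[L→φ4] = [1, 1, 1, 1]
r7 m[E→φ1] = [1, 4, 6, 6]
r7 m[E→φ5] = [3195418, 1982061, 2790949, 4284134]
r7 m[B→φ2] = [1, 1, 1, 1]
r7 m[P→φ3] = [20, 19, 21, 16]
r7 m[P→φ4] = [653145, 822807, 809387, 492550]
r7 m[S→φ0] = [18, 29, 16, 20]
r7 m[S→φ2] = [612884, 685032, 640790, 621184]
r8 m[φ0→G] = [375, 532, 436, 521]
r8 m[φ0→S] = [612884, 685032, 640790, 621184]
r8 m[φ1→G] = [97, 79, 125, 66]
r8 m[φ1→E] = [3195418, 1982061, 2790949, 4284134]
r8 m[φ2→B] = [14859576, 9454474, 13617208, 15642902]
r8 m[φ2→S] = [18, 29, 16, 20]
r8 m[φ3→G] = [354, 414, 230, 313]
r8 m[φ3→P] = [653145, 822807, 809387, 492550]
r8 m[φ4→L] = [12527777, 11772070, 17497510, 11776803]
r8 m[φ4→P] = [20, 19, 21, 16]
r8 m[φ5→E] = [1, 4, 6, 6]
r8 m[G→φ0] = [34338, 32706, 28750, 20658]
r8 m[G→φ1] = [132750, 220248, 100280, 163073]
r8 m[G→φ3] = [36375, 42028, 54500, 34386]
r8 m[L→φ4] = [1, 1, 1, 1]
r8 m[E→φ1] = [1, 4, 6, 6]
r8 m[E→φ5] = [3195418, 1982061, 2790949, 4284134]
r8 m[B→φ2] = [1, 1, 1, 1]
r8 m[P→φ3] = [20, 19, 21, 16]
r8 m[P→φ4] = [653145, 822807, 809387, 492550]
r8 m[S→φ0] = [18, 29, 16, 20]
r8 m[S→φ2] = [612884, 685032, 640790, 621184]
fixed point reached at round 8
b[L] = ⊗ incoming = [12527777, 11772070, 17497510, 11776803]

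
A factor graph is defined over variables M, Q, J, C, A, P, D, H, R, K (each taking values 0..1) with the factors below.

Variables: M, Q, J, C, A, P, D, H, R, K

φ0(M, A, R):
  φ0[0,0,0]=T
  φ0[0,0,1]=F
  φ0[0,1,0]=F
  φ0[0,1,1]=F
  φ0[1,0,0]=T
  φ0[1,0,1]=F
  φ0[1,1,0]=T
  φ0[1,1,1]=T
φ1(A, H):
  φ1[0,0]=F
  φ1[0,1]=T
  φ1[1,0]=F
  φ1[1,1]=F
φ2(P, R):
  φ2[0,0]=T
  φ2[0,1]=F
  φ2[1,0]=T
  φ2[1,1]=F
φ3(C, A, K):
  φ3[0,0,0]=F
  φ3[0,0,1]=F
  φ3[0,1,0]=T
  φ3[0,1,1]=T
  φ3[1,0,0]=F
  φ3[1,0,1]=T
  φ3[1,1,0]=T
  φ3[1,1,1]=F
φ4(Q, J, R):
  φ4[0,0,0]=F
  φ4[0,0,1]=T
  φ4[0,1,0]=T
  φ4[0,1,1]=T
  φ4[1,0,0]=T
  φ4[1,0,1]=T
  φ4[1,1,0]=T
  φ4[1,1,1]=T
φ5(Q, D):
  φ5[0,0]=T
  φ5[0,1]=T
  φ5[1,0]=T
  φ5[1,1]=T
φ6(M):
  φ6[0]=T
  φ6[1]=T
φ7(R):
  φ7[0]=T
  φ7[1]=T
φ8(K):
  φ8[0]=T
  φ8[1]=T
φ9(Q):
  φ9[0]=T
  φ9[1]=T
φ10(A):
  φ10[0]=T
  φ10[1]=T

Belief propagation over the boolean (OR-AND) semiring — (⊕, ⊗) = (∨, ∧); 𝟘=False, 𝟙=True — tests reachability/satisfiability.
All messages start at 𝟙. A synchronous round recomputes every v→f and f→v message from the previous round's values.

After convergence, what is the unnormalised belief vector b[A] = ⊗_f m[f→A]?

init: all messages = 𝟙 over 2 values
r1 m[φ0→M] = [T, T]
r1 m[φ0→A] = [T, T]
r1 m[φ0→R] = [T, T]
r1 m[φ1→A] = [T, F]
r1 m[φ1→H] = [F, T]
r1 m[φ2→P] = [T, T]
r1 m[φ2→R] = [T, F]
r1 m[φ3→C] = [T, T]
r1 m[φ3→A] = [T, T]
r1 m[φ3→K] = [T, T]
r1 m[φ4→Q] = [T, T]
r1 m[φ4→J] = [T, T]
r1 m[φ4→R] = [T, T]
r1 m[φ5→Q] = [T, T]
r1 m[φ5→D] = [T, T]
r1 m[φ6→M] = [T, T]
r1 m[φ7→R] = [T, T]
r1 m[φ8→K] = [T, T]
r1 m[φ9→Q] = [T, T]
r1 m[φ10→A] = [T, T]
r1 m[M→φ0] = [T, T]
r1 m[M→φ6] = [T, T]
r1 m[Q→φ4] = [T, T]
r1 m[Q→φ5] = [T, T]
r1 m[Q→φ9] = [T, T]
r1 m[J→φ4] = [T, T]
r1 m[C→φ3] = [T, T]
r1 m[A→φ0] = [T, T]
r1 m[A→φ1] = [T, T]
r1 m[A→φ3] = [T, T]
r1 m[A→φ10] = [T, T]
r1 m[P→φ2] = [T, T]
r1 m[D→φ5] = [T, T]
r1 m[H→φ1] = [T, T]
r1 m[R→φ0] = [T, T]
r1 m[R→φ2] = [T, T]
r1 m[R→φ4] = [T, T]
r1 m[R→φ7] = [T, T]
r1 m[K→φ3] = [T, T]
r1 m[K→φ8] = [T, T]
r2 m[φ0→M] = [T, T]
r2 m[φ0→A] = [T, T]
r2 m[φ0→R] = [T, T]
r2 m[φ1→A] = [T, F]
r2 m[φ1→H] = [F, T]
r2 m[φ2→P] = [T, T]
r2 m[φ2→R] = [T, F]
r2 m[φ3→C] = [T, T]
r2 m[φ3→A] = [T, T]
r2 m[φ3→K] = [T, T]
r2 m[φ4→Q] = [T, T]
r2 m[φ4→J] = [T, T]
r2 m[φ4→R] = [T, T]
r2 m[φ5→Q] = [T, T]
r2 m[φ5→D] = [T, T]
r2 m[φ6→M] = [T, T]
r2 m[φ7→R] = [T, T]
r2 m[φ8→K] = [T, T]
r2 m[φ9→Q] = [T, T]
r2 m[φ10→A] = [T, T]
r2 m[M→φ0] = [T, T]
r2 m[M→φ6] = [T, T]
r2 m[Q→φ4] = [T, T]
r2 m[Q→φ5] = [T, T]
r2 m[Q→φ9] = [T, T]
r2 m[J→φ4] = [T, T]
r2 m[C→φ3] = [T, T]
r2 m[A→φ0] = [T, F]
r2 m[A→φ1] = [T, T]
r2 m[A→φ3] = [T, F]
r2 m[A→φ10] = [T, F]
r2 m[P→φ2] = [T, T]
r2 m[D→φ5] = [T, T]
r2 m[H→φ1] = [T, T]
r2 m[R→φ0] = [T, F]
r2 m[R→φ2] = [T, T]
r2 m[R→φ4] = [T, F]
r2 m[R→φ7] = [T, F]
r2 m[K→φ3] = [T, T]
r2 m[K→φ8] = [T, T]
r3 m[φ0→M] = [T, T]
r3 m[φ0→A] = [T, T]
r3 m[φ0→R] = [T, F]
r3 m[φ1→A] = [T, F]
r3 m[φ1→H] = [F, T]
r3 m[φ2→P] = [T, T]
r3 m[φ2→R] = [T, F]
r3 m[φ3→C] = [F, T]
r3 m[φ3→A] = [T, T]
r3 m[φ3→K] = [F, T]
r3 m[φ4→Q] = [T, T]
r3 m[φ4→J] = [T, T]
r3 m[φ4→R] = [T, T]
r3 m[φ5→Q] = [T, T]
r3 m[φ5→D] = [T, T]
r3 m[φ6→M] = [T, T]
r3 m[φ7→R] = [T, T]
r3 m[φ8→K] = [T, T]
r3 m[φ9→Q] = [T, T]
r3 m[φ10→A] = [T, T]
r3 m[M→φ0] = [T, T]
r3 m[M→φ6] = [T, T]
r3 m[Q→φ4] = [T, T]
r3 m[Q→φ5] = [T, T]
r3 m[Q→φ9] = [T, T]
r3 m[J→φ4] = [T, T]
r3 m[C→φ3] = [T, T]
r3 m[A→φ0] = [T, F]
r3 m[A→φ1] = [T, T]
r3 m[A→φ3] = [T, F]
r3 m[A→φ10] = [T, F]
r3 m[P→φ2] = [T, T]
r3 m[D→φ5] = [T, T]
r3 m[H→φ1] = [T, T]
r3 m[R→φ0] = [T, F]
r3 m[R→φ2] = [T, T]
r3 m[R→φ4] = [T, F]
r3 m[R→φ7] = [T, F]
r3 m[K→φ3] = [T, T]
r3 m[K→φ8] = [T, T]
r4 m[φ0→M] = [T, T]
r4 m[φ0→A] = [T, T]
r4 m[φ0→R] = [T, F]
r4 m[φ1→A] = [T, F]
r4 m[φ1→H] = [F, T]
r4 m[φ2→P] = [T, T]
r4 m[φ2→R] = [T, F]
r4 m[φ3→C] = [F, T]
r4 m[φ3→A] = [T, T]
r4 m[φ3→K] = [F, T]
r4 m[φ4→Q] = [T, T]
r4 m[φ4→J] = [T, T]
r4 m[φ4→R] = [T, T]
r4 m[φ5→Q] = [T, T]
r4 m[φ5→D] = [T, T]
r4 m[φ6→M] = [T, T]
r4 m[φ7→R] = [T, T]
r4 m[φ8→K] = [T, T]
r4 m[φ9→Q] = [T, T]
r4 m[φ10→A] = [T, T]
r4 m[M→φ0] = [T, T]
r4 m[M→φ6] = [T, T]
r4 m[Q→φ4] = [T, T]
r4 m[Q→φ5] = [T, T]
r4 m[Q→φ9] = [T, T]
r4 m[J→φ4] = [T, T]
r4 m[C→φ3] = [T, T]
r4 m[A→φ0] = [T, F]
r4 m[A→φ1] = [T, T]
r4 m[A→φ3] = [T, F]
r4 m[A→φ10] = [T, F]
r4 m[P→φ2] = [T, T]
r4 m[D→φ5] = [T, T]
r4 m[H→φ1] = [T, T]
r4 m[R→φ0] = [T, F]
r4 m[R→φ2] = [T, F]
r4 m[R→φ4] = [T, F]
r4 m[R→φ7] = [T, F]
r4 m[K→φ3] = [T, T]
r4 m[K→φ8] = [F, T]
r5 m[φ0→M] = [T, T]
r5 m[φ0→A] = [T, T]
r5 m[φ0→R] = [T, F]
r5 m[φ1→A] = [T, F]
r5 m[φ1→H] = [F, T]
r5 m[φ2→P] = [T, T]
r5 m[φ2→R] = [T, F]
r5 m[φ3→C] = [F, T]
r5 m[φ3→A] = [T, T]
r5 m[φ3→K] = [F, T]
r5 m[φ4→Q] = [T, T]
r5 m[φ4→J] = [T, T]
r5 m[φ4→R] = [T, T]
r5 m[φ5→Q] = [T, T]
r5 m[φ5→D] = [T, T]
r5 m[φ6→M] = [T, T]
r5 m[φ7→R] = [T, T]
r5 m[φ8→K] = [T, T]
r5 m[φ9→Q] = [T, T]
r5 m[φ10→A] = [T, T]
r5 m[M→φ0] = [T, T]
r5 m[M→φ6] = [T, T]
r5 m[Q→φ4] = [T, T]
r5 m[Q→φ5] = [T, T]
r5 m[Q→φ9] = [T, T]
r5 m[J→φ4] = [T, T]
r5 m[C→φ3] = [T, T]
r5 m[A→φ0] = [T, F]
r5 m[A→φ1] = [T, T]
r5 m[A→φ3] = [T, F]
r5 m[A→φ10] = [T, F]
r5 m[P→φ2] = [T, T]
r5 m[D→φ5] = [T, T]
r5 m[H→φ1] = [T, T]
r5 m[R→φ0] = [T, F]
r5 m[R→φ2] = [T, F]
r5 m[R→φ4] = [T, F]
r5 m[R→φ7] = [T, F]
r5 m[K→φ3] = [T, T]
r5 m[K→φ8] = [F, T]
fixed point reached at round 5
b[A] = ⊗ incoming = [T, F]

b[A] = [T, F]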